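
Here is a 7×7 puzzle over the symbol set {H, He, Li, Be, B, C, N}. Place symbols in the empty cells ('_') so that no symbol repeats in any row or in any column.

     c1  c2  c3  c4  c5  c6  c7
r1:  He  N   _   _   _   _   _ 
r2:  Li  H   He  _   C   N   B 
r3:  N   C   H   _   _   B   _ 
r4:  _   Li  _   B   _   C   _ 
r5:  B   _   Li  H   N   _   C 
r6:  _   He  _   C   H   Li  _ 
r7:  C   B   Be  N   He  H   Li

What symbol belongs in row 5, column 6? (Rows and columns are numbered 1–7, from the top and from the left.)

He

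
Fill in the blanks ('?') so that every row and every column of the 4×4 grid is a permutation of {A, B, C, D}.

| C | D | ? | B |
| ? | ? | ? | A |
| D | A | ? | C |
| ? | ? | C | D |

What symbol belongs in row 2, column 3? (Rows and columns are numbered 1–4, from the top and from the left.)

D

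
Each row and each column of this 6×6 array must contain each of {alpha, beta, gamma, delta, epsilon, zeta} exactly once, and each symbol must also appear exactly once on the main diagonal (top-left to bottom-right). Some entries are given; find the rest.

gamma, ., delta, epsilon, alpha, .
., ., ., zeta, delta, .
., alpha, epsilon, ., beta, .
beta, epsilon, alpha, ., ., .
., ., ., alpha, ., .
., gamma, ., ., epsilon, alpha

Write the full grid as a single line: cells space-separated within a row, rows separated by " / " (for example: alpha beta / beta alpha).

(r2,c2) = beta
(r2,c3) = gamma
(r2,c6) = epsilon
(r4,c4) = delta
(r5,c5) = zeta
(r6,c4) = beta
(r1,c2) = zeta
(r1,c6) = beta
(r2,c1) = alpha
(r3,c4) = gamma
(r4,c5) = gamma
(r4,c6) = zeta
(r5,c2) = delta
(r5,c3) = beta
(r5,c6) = gamma
(r6,c3) = zeta
(r3,c6) = delta
(r5,c1) = epsilon
(r6,c1) = delta
(r3,c1) = zeta

gamma zeta delta epsilon alpha beta / alpha beta gamma zeta delta epsilon / zeta alpha epsilon gamma beta delta / beta epsilon alpha delta gamma zeta / epsilon delta beta alpha zeta gamma / delta gamma zeta beta epsilon alpha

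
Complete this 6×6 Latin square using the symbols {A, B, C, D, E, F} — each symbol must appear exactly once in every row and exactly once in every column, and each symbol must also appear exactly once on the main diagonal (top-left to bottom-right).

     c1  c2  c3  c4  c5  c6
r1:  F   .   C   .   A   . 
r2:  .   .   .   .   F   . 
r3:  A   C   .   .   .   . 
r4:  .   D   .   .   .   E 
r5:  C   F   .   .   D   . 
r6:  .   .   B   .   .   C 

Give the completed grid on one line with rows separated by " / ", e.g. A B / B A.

F E C B A D / E B D C F A / A C E D B F / B D F A C E / C F A E D B / D A B F E C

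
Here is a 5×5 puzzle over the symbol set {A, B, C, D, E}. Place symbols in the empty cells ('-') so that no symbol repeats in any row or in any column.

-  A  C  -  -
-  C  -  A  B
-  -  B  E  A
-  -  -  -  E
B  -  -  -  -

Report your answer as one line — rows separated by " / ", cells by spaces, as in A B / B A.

row 1 has {A,C}; column 5 has {A,B,E} — only D is left for (r1,c5).
row 3 has {A,B,E}; column 2 has {A,C} — only D is left for (r3,c2).
row 4 has {E}; column 2 has {A,C,D} — only B is left for (r4,c2).
row 5 has {B}; column 2 has {A,B,C,D} — only E is left for (r5,c2).
row 5 has {B,E}; column 5 has {A,B,D,E} — only C is left for (r5,c5).
row 1 has {A,C,D}; column 1 has {B} — only E is left for (r1,c1).
row 1 has {A,C,D,E}; column 4 has {A,E} — only B is left for (r1,c4).
row 2 has {A,B,C}; column 1 has {B,E} — only D is left for (r2,c1).
row 2 has {A,B,C,D}; column 3 has {B,C} — only E is left for (r2,c3).
row 3 has {A,B,D,E}; column 1 has {B,D,E} — only C is left for (r3,c1).
row 4 has {B,E}; column 1 has {B,C,D,E} — only A is left for (r4,c1).
row 4 has {A,B,E}; column 3 has {B,C,E} — only D is left for (r4,c3).
row 4 has {A,B,D,E}; column 4 has {A,B,E} — only C is left for (r4,c4).
row 5 has {B,C,E}; column 3 has {B,C,D,E} — only A is left for (r5,c3).
row 5 has {A,B,C,E}; column 4 has {A,B,C,E} — only D is left for (r5,c4).

E A C B D / D C E A B / C D B E A / A B D C E / B E A D C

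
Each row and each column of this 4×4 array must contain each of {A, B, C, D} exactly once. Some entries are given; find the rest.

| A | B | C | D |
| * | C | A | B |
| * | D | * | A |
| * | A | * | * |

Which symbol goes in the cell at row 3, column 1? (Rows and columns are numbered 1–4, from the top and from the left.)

C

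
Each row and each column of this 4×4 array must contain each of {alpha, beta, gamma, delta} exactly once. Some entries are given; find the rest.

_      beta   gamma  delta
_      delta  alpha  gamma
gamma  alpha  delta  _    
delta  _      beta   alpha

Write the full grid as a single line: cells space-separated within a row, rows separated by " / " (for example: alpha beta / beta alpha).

alpha beta gamma delta / beta delta alpha gamma / gamma alpha delta beta / delta gamma beta alpha

(r1,c1) = alpha
(r2,c1) = beta
(r3,c4) = beta
(r4,c2) = gamma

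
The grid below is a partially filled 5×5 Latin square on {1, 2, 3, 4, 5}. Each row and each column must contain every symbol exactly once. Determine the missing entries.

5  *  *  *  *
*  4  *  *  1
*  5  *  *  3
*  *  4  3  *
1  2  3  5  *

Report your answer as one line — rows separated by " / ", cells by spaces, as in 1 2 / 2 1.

5 3 1 4 2 / 3 4 5 2 1 / 4 5 2 1 3 / 2 1 4 3 5 / 1 2 3 5 4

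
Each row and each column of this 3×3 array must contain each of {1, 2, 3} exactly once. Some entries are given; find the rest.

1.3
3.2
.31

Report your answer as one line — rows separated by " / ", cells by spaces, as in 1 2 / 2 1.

1 2 3 / 3 1 2 / 2 3 1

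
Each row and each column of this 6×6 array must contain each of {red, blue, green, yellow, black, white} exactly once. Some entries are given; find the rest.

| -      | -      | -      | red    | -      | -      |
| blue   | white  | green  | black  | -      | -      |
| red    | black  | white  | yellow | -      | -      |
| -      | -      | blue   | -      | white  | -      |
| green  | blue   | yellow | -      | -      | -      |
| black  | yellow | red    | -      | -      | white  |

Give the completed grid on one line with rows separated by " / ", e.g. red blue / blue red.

Cell (r1,c2): row 1 has {red}; column 2 has {blue,yellow,black,white} → green.
Cell (r1,c3): row 1 has {red,green}; column 3 has {red,blue,green,yellow,white} → black.
Cell (r4,c1): row 4 has {blue,white}; column 1 has {red,blue,green,black} → yellow.
Cell (r4,c2): row 4 has {blue,yellow,white}; column 2 has {blue,green,yellow,black,white} → red.
Cell (r4,c4): row 4 has {red,blue,yellow,white}; column 4 has {red,yellow,black} → green.
Cell (r4,c6): row 4 has {red,blue,green,yellow,white}; column 6 has {white} → black.
Cell (r5,c4): row 5 has {blue,green,yellow}; column 4 has {red,green,yellow,black} → white.
Cell (r5,c6): row 5 has {blue,green,yellow,white}; column 6 has {black,white} → red.
Cell (r6,c4): row 6 has {red,yellow,black,white}; column 4 has {red,green,yellow,black,white} → blue.
Cell (r6,c5): row 6 has {red,blue,yellow,black,white}; column 5 has {white} → green.
Cell (r1,c1): row 1 has {red,green,black}; column 1 has {red,blue,green,yellow,black} → white.
Cell (r2,c6): row 2 has {blue,green,black,white}; column 6 has {red,black,white} → yellow.
Cell (r3,c5): row 3 has {red,yellow,black,white}; column 5 has {green,white} → blue.
Cell (r3,c6): row 3 has {red,blue,yellow,black,white}; column 6 has {red,yellow,black,white} → green.
Cell (r5,c5): row 5 has {red,blue,green,yellow,white}; column 5 has {blue,green,white} → black.
Cell (r1,c5): row 1 has {red,green,black,white}; column 5 has {blue,green,black,white} → yellow.
Cell (r1,c6): row 1 has {red,green,yellow,black,white}; column 6 has {red,green,yellow,black,white} → blue.
Cell (r2,c5): row 2 has {blue,green,yellow,black,white}; column 5 has {blue,green,yellow,black,white} → red.

white green black red yellow blue / blue white green black red yellow / red black white yellow blue green / yellow red blue green white black / green blue yellow white black red / black yellow red blue green white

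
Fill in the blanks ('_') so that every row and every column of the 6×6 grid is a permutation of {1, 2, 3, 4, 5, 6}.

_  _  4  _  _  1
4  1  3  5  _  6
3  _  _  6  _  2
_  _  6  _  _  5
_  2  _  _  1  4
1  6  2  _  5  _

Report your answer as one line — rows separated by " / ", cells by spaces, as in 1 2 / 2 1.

5 3 4 2 6 1 / 4 1 3 5 2 6 / 3 5 1 6 4 2 / 2 4 6 1 3 5 / 6 2 5 3 1 4 / 1 6 2 4 5 3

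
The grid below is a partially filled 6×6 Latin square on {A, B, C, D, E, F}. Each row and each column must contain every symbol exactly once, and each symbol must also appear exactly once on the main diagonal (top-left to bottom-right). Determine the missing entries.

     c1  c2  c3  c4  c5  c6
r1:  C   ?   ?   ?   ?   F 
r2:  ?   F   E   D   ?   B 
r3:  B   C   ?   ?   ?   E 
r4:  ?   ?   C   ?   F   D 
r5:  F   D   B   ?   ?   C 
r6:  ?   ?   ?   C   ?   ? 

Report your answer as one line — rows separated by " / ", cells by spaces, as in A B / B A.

C B A E D F / A F E D C B / B C D F A E / E A C B F D / F D B A E C / D E F C B A

At row 2, column 1: row 2 has {B,D,E,F}; column 1 has {B,C,F}; that leaves A.
At row 2, column 5: row 2 has {A,B,D,E,F}; column 5 has {F}; that leaves C.
At row 4, column 1: row 4 has {C,D,F}; column 1 has {A,B,C,F}; that leaves E.
At row 6, column 1: row 6 has {C}; column 1 has {A,B,C,E,F}; that leaves D.
At row 6, column 6: row 6 has {C,D}; column 6 has {B,C,D,E,F}; the diagonal has {C,F}; that leaves A.
At row 3, column 3: row 3 has {B,C,E}; column 3 has {B,C,E}; the diagonal has {A,C,F}; that leaves D.
At row 3, column 5: row 3 has {B,C,D,E}; column 5 has {C,F}; that leaves A.
At row 4, column 4: row 4 has {C,D,E,F}; column 4 has {C,D}; the diagonal has {A,C,D,F}; that leaves B.
At row 5, column 5: row 5 has {B,C,D,F}; column 5 has {A,C,F}; the diagonal has {A,B,C,D,F}; that leaves E.
At row 6, column 3: row 6 has {A,C,D}; column 3 has {B,C,D,E}; that leaves F.
At row 6, column 5: row 6 has {A,C,D,F}; column 5 has {A,C,E,F}; that leaves B.
At row 1, column 3: row 1 has {C,F}; column 3 has {B,C,D,E,F}; that leaves A.
At row 1, column 4: row 1 has {A,C,F}; column 4 has {B,C,D}; that leaves E.
At row 1, column 5: row 1 has {A,C,E,F}; column 5 has {A,B,C,E,F}; that leaves D.
At row 3, column 4: row 3 has {A,B,C,D,E}; column 4 has {B,C,D,E}; that leaves F.
At row 4, column 2: row 4 has {B,C,D,E,F}; column 2 has {C,D,F}; that leaves A.
At row 5, column 4: row 5 has {B,C,D,E,F}; column 4 has {B,C,D,E,F}; that leaves A.
At row 6, column 2: row 6 has {A,B,C,D,F}; column 2 has {A,C,D,F}; that leaves E.
At row 1, column 2: row 1 has {A,C,D,E,F}; column 2 has {A,C,D,E,F}; that leaves B.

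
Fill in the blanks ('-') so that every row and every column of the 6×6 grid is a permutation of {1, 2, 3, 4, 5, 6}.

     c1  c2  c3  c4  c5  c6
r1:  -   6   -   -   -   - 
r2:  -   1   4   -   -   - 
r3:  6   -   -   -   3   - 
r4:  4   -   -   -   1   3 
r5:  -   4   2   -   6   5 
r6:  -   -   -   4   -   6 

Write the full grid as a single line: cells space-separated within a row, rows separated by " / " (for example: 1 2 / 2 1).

2 6 3 5 4 1 / 3 1 4 6 5 2 / 6 2 5 1 3 4 / 4 5 6 2 1 3 / 1 4 2 3 6 5 / 5 3 1 4 2 6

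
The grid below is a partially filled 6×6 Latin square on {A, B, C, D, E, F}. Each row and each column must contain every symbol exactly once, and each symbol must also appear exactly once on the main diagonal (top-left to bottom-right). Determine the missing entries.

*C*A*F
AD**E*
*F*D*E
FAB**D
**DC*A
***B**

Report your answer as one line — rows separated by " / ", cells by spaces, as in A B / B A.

B C E A D F / A D C F E B / C F A D B E / F A B E C D / E B D C F A / D E F B A C

(r1,c3) = E
(r2,c4) = F
(r4,c4) = E
(r4,c5) = C
(r6,c2) = E
(r6,c6) = C
(r1,c1) = B
(r1,c5) = D
(r2,c3) = C
(r2,c6) = B
(r3,c1) = C
(r3,c3) = A
(r3,c5) = B
(r5,c1) = E
(r5,c2) = B
(r5,c5) = F
(r6,c1) = D
(r6,c3) = F
(r6,c5) = A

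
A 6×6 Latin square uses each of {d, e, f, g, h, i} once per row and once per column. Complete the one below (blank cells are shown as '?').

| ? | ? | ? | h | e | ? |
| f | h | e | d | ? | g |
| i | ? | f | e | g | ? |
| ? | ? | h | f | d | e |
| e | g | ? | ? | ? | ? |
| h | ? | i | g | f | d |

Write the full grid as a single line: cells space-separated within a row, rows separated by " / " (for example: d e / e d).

Cell (r2,c5): row 2 has {d,e,f,g,h}; column 5 has {d,e,f,g} → i.
Cell (r3,c2): row 3 has {e,f,g,i}; column 2 has {g,h} → d.
Cell (r3,c6): row 3 has {d,e,f,g,i}; column 6 has {d,e,g} → h.
Cell (r4,c1): row 4 has {d,e,f,h}; column 1 has {e,f,h,i} → g.
Cell (r4,c2): row 4 has {d,e,f,g,h}; column 2 has {d,g,h} → i.
Cell (r5,c3): row 5 has {e,g}; column 3 has {e,f,h,i} → d.
Cell (r5,c4): row 5 has {d,e,g}; column 4 has {d,e,f,g,h} → i.
Cell (r5,c5): row 5 has {d,e,g,i}; column 5 has {d,e,f,g,i} → h.
Cell (r5,c6): row 5 has {d,e,g,h,i}; column 6 has {d,e,g,h} → f.
Cell (r6,c2): row 6 has {d,f,g,h,i}; column 2 has {d,g,h,i} → e.
Cell (r1,c1): row 1 has {e,h}; column 1 has {e,f,g,h,i} → d.
Cell (r1,c2): row 1 has {d,e,h}; column 2 has {d,e,g,h,i} → f.
Cell (r1,c3): row 1 has {d,e,f,h}; column 3 has {d,e,f,h,i} → g.
Cell (r1,c6): row 1 has {d,e,f,g,h}; column 6 has {d,e,f,g,h} → i.

d f g h e i / f h e d i g / i d f e g h / g i h f d e / e g d i h f / h e i g f d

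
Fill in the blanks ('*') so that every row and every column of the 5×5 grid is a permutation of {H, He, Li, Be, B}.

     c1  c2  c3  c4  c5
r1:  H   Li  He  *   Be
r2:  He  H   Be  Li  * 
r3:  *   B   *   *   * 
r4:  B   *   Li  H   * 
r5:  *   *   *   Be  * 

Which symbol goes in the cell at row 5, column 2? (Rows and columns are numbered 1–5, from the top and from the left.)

At row 1, column 4: row 1 has {H,He,Li,Be}; column 4 has {H,Li,Be}; that leaves B.
At row 2, column 5: row 2 has {H,He,Li,Be}; column 5 has {Be}; that leaves B.
At row 3, column 3: row 3 has {B}; column 3 has {He,Li,Be}; that leaves H.
At row 3, column 4: row 3 has {H,B}; column 4 has {H,Li,Be,B}; that leaves He.
At row 3, column 5: row 3 has {H,He,B}; column 5 has {Be,B}; that leaves Li.
At row 4, column 5: row 4 has {H,Li,B}; column 5 has {Li,Be,B}; that leaves He.
At row 5, column 1: row 5 has {Be}; column 1 has {H,He,B}; that leaves Li.
At row 5, column 2: row 5 has {Li,Be}; column 2 has {H,Li,B}; that leaves He.

He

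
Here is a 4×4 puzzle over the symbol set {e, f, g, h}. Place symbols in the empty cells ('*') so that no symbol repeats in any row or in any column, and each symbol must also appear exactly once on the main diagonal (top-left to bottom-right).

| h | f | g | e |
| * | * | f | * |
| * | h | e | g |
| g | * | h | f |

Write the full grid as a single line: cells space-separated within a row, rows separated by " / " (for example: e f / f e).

h f g e / e g f h / f h e g / g e h f

(r2,c1): row 2 has {f}; column 1 has {g,h}, so it must be e.
(r2,c2): row 2 has {e,f}; column 2 has {f,h}; the diagonal has {e,f,h}, so it must be g.
(r2,c4): row 2 has {e,f,g}; column 4 has {e,f,g}, so it must be h.
(r3,c1): row 3 has {e,g,h}; column 1 has {e,g,h}, so it must be f.
(r4,c2): row 4 has {f,g,h}; column 2 has {f,g,h}, so it must be e.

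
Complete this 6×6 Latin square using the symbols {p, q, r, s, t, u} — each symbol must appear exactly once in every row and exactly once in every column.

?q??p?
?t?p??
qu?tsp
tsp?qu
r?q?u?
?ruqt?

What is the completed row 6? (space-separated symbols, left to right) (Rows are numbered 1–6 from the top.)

p r u q t s

At row 2, column 5: row 2 has {p,t}; column 5 has {p,q,s,t,u}; that leaves r.
At row 3, column 3: row 3 has {p,q,s,t,u}; column 3 has {p,q,u}; that leaves r.
At row 4, column 4: row 4 has {p,q,s,t,u}; column 4 has {p,q,t}; that leaves r.
At row 5, column 2: row 5 has {q,r,u}; column 2 has {q,r,s,t,u}; that leaves p.
At row 5, column 4: row 5 has {p,q,r,u}; column 4 has {p,q,r,t}; that leaves s.
At row 5, column 6: row 5 has {p,q,r,s,u}; column 6 has {p,u}; that leaves t.
At row 6, column 6: row 6 has {q,r,t,u}; column 6 has {p,t,u}; that leaves s.
At row 1, column 4: row 1 has {p,q}; column 4 has {p,q,r,s,t}; that leaves u.
At row 1, column 6: row 1 has {p,q,u}; column 6 has {p,s,t,u}; that leaves r.
At row 2, column 3: row 2 has {p,r,t}; column 3 has {p,q,r,u}; that leaves s.
At row 2, column 6: row 2 has {p,r,s,t}; column 6 has {p,r,s,t,u}; that leaves q.
At row 6, column 1: row 6 has {q,r,s,t,u}; column 1 has {q,r,t}; that leaves p.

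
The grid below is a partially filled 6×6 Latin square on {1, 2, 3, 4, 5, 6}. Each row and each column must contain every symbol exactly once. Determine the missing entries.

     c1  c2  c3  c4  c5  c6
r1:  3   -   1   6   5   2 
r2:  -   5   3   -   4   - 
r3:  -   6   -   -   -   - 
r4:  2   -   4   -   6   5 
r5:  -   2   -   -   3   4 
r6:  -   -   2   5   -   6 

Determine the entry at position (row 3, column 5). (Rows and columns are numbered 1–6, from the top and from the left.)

(r1,c2) = 4
(r2,c6) = 1
(r3,c3) = 5
(r3,c6) = 3
(r5,c3) = 6
(r5,c4) = 1
(r6,c5) = 1
(r2,c1) = 6
(r2,c4) = 2
(r3,c4) = 4
(r3,c5) = 2

2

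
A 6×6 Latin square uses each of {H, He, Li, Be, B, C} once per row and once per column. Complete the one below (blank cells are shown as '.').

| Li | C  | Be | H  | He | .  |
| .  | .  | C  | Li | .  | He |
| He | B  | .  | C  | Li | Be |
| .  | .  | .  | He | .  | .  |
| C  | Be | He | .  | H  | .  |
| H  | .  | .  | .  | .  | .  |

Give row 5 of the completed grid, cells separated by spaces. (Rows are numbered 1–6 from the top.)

C Be He B H Li

(r1,c6) = B
(r2,c2) = H
(r3,c3) = H
(r4,c2) = Li
(r4,c3) = B
(r5,c4) = B
(r5,c6) = Li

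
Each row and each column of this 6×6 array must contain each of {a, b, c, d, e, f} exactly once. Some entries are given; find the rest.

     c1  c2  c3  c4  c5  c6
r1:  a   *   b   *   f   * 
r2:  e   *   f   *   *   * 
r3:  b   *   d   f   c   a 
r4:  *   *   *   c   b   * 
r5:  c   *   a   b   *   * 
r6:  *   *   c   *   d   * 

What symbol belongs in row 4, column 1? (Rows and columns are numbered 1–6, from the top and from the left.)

d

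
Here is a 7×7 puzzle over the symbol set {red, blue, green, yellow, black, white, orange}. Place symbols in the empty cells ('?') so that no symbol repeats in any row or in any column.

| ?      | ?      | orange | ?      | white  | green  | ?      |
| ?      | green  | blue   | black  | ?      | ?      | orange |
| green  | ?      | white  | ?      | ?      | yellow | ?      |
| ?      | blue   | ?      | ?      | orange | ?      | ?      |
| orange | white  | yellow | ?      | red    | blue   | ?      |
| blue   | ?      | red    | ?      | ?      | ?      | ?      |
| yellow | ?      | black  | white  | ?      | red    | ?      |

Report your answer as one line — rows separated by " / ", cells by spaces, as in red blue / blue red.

black yellow orange blue white green red / red green blue black yellow white orange / green red white orange black yellow blue / white blue green red orange black yellow / orange white yellow green red blue black / blue black red yellow green orange white / yellow orange black white blue red green

(r2,c5) = yellow
(r2,c6) = white
(r4,c3) = green
(r4,c6) = black
(r5,c4) = green
(r5,c7) = black
(r6,c6) = orange
(r7,c2) = orange
(r2,c1) = red
(r4,c1) = white
(r6,c4) = yellow
(r1,c1) = black
(r4,c4) = red
(r4,c7) = yellow
(r6,c2) = black
(r6,c5) = green
(r6,c7) = white
(r7,c5) = blue
(r7,c7) = green
(r1,c4) = blue
(r1,c7) = red
(r3,c2) = red
(r3,c4) = orange
(r3,c5) = black
(r3,c7) = blue
(r1,c2) = yellow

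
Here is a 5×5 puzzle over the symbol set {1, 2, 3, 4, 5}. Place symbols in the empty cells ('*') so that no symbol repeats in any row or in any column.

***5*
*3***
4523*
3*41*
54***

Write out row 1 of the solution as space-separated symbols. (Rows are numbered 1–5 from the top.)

2 1 3 5 4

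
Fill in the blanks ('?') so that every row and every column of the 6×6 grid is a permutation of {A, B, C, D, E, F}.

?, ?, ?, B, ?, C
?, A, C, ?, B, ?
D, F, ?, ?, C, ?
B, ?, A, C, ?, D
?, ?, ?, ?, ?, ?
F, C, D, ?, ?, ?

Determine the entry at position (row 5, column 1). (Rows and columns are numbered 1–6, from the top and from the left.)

C

(r2,c1) = E
(r2,c6) = F
(r4,c2) = E
(r4,c5) = F
(r1,c1) = A
(r1,c2) = D
(r1,c5) = E
(r2,c4) = D
(r5,c1) = C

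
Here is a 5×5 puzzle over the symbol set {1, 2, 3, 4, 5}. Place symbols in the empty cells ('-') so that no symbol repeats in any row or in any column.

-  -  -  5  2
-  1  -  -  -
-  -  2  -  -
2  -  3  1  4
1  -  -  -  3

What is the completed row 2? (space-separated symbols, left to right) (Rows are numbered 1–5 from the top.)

3 1 4 2 5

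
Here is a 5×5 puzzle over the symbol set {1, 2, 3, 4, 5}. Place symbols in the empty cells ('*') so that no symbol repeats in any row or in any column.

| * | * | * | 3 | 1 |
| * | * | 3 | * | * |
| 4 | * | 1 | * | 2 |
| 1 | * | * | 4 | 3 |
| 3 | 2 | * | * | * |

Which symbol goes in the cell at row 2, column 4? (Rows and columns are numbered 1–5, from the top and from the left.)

2

(r3,c4): row 3 has {1,2,4}; column 4 has {3,4}, so it must be 5.
(r4,c2): row 4 has {1,3,4}; column 2 has {2}, so it must be 5.
(r4,c3): row 4 has {1,3,4,5}; column 3 has {1,3}, so it must be 2.
(r5,c4): row 5 has {2,3}; column 4 has {3,4,5}, so it must be 1.
(r1,c2): row 1 has {1,3}; column 2 has {2,5}, so it must be 4.
(r1,c3): row 1 has {1,3,4}; column 3 has {1,2,3}, so it must be 5.
(r2,c2): row 2 has {3}; column 2 has {2,4,5}, so it must be 1.
(r2,c4): row 2 has {1,3}; column 4 has {1,3,4,5}, so it must be 2.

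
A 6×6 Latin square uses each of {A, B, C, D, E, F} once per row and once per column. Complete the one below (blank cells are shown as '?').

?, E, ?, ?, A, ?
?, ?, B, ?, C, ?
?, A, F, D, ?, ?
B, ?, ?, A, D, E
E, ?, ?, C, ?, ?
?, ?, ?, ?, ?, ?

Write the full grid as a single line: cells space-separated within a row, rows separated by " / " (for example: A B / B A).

F E D B A C / A D B E C F / C A F D E B / B F C A D E / E B A C F D / D C E F B A

At row 3, column 1: row 3 has {A,D,F}; column 1 has {B,E}; that leaves C.
At row 3, column 6: row 3 has {A,C,D,F}; column 6 has {E}; that leaves B.
At row 4, column 3: row 4 has {A,B,D,E}; column 3 has {B,F}; that leaves C.
At row 1, column 3: row 1 has {A,E}; column 3 has {B,C,F}; that leaves D.
At row 3, column 5: row 3 has {A,B,C,D,F}; column 5 has {A,C,D}; that leaves E.
At row 4, column 2: row 4 has {A,B,C,D,E}; column 2 has {A,E}; that leaves F.
At row 5, column 3: row 5 has {C,E}; column 3 has {B,C,D,F}; that leaves A.
At row 6, column 3: row 6 is empty so far; column 3 has {A,B,C,D,F}; that leaves E.
At row 1, column 1: row 1 has {A,D,E}; column 1 has {B,C,E}; that leaves F.
At row 1, column 4: row 1 has {A,D,E,F}; column 4 has {A,C,D}; that leaves B.
At row 1, column 6: row 1 has {A,B,D,E,F}; column 6 has {B,E}; that leaves C.
At row 2, column 2: row 2 has {B,C}; column 2 has {A,E,F}; that leaves D.
At row 5, column 2: row 5 has {A,C,E}; column 2 has {A,D,E,F}; that leaves B.
At row 5, column 5: row 5 has {A,B,C,E}; column 5 has {A,C,D,E}; that leaves F.
At row 5, column 6: row 5 has {A,B,C,E,F}; column 6 has {B,C,E}; that leaves D.
At row 6, column 2: row 6 has {E}; column 2 has {A,B,D,E,F}; that leaves C.
At row 6, column 4: row 6 has {C,E}; column 4 has {A,B,C,D}; that leaves F.
At row 6, column 5: row 6 has {C,E,F}; column 5 has {A,C,D,E,F}; that leaves B.
At row 6, column 6: row 6 has {B,C,E,F}; column 6 has {B,C,D,E}; that leaves A.
At row 2, column 1: row 2 has {B,C,D}; column 1 has {B,C,E,F}; that leaves A.
At row 2, column 4: row 2 has {A,B,C,D}; column 4 has {A,B,C,D,F}; that leaves E.
At row 2, column 6: row 2 has {A,B,C,D,E}; column 6 has {A,B,C,D,E}; that leaves F.
At row 6, column 1: row 6 has {A,B,C,E,F}; column 1 has {A,B,C,E,F}; that leaves D.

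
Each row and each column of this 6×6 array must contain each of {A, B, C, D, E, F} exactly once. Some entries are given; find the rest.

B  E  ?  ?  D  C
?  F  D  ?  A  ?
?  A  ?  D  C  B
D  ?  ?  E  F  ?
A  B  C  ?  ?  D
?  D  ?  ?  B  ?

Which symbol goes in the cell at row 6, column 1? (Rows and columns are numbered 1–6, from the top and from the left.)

E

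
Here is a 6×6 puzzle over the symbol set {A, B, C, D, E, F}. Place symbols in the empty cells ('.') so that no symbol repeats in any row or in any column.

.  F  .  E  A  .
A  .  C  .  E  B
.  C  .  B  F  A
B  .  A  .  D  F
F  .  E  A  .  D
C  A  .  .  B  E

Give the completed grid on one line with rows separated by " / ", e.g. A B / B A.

D F B E A C / A D C F E B / E C D B F A / B E A C D F / F B E A C D / C A F D B E

At row 1, column 1: row 1 has {A,E,F}; column 1 has {A,B,C,F}; that leaves D.
At row 1, column 3: row 1 has {A,D,E,F}; column 3 has {A,C,E}; that leaves B.
At row 1, column 6: row 1 has {A,B,D,E,F}; column 6 has {A,B,D,E,F}; that leaves C.
At row 2, column 2: row 2 has {A,B,C,E}; column 2 has {A,C,F}; that leaves D.
At row 2, column 4: row 2 has {A,B,C,D,E}; column 4 has {A,B,E}; that leaves F.
At row 3, column 1: row 3 has {A,B,C,F}; column 1 has {A,B,C,D,F}; that leaves E.
At row 3, column 3: row 3 has {A,B,C,E,F}; column 3 has {A,B,C,E}; that leaves D.
At row 4, column 2: row 4 has {A,B,D,F}; column 2 has {A,C,D,F}; that leaves E.
At row 4, column 4: row 4 has {A,B,D,E,F}; column 4 has {A,B,E,F}; that leaves C.
At row 5, column 2: row 5 has {A,D,E,F}; column 2 has {A,C,D,E,F}; that leaves B.
At row 5, column 5: row 5 has {A,B,D,E,F}; column 5 has {A,B,D,E,F}; that leaves C.
At row 6, column 3: row 6 has {A,B,C,E}; column 3 has {A,B,C,D,E}; that leaves F.
At row 6, column 4: row 6 has {A,B,C,E,F}; column 4 has {A,B,C,E,F}; that leaves D.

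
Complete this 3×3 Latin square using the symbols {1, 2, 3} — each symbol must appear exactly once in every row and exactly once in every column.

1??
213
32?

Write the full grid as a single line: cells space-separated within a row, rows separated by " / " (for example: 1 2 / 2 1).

Cell (r1,c2): row 1 has {1}; column 2 has {1,2} → 3.
Cell (r1,c3): row 1 has {1,3}; column 3 has {3} → 2.
Cell (r3,c3): row 3 has {2,3}; column 3 has {2,3} → 1.

1 3 2 / 2 1 3 / 3 2 1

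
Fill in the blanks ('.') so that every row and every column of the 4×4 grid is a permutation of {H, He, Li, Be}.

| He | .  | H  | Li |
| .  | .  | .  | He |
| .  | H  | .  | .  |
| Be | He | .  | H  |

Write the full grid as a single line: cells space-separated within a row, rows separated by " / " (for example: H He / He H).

(r1,c2): row 1 has {H,He,Li}; column 2 has {H,He}, so it must be Be.
(r2,c2): row 2 has {He}; column 2 has {H,He,Be}, so it must be Li.
(r2,c3): row 2 has {He,Li}; column 3 has {H}, so it must be Be.
(r3,c1): row 3 has {H}; column 1 has {He,Be}, so it must be Li.
(r3,c3): row 3 has {H,Li}; column 3 has {H,Be}, so it must be He.
(r3,c4): row 3 has {H,He,Li}; column 4 has {H,He,Li}, so it must be Be.
(r4,c3): row 4 has {H,He,Be}; column 3 has {H,He,Be}, so it must be Li.
(r2,c1): row 2 has {He,Li,Be}; column 1 has {He,Li,Be}, so it must be H.

He Be H Li / H Li Be He / Li H He Be / Be He Li H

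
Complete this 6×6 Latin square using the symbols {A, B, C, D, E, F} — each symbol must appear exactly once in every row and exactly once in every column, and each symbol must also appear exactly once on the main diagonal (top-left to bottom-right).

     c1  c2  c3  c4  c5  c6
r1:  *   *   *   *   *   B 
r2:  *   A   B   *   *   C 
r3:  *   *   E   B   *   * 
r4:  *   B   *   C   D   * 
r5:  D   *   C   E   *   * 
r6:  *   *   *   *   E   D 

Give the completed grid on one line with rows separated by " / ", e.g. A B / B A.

F E D A C B / E A B D F C / C D E B A F / A B F C D E / D F C E B A / B C A F E D

row 1 has {B}; column 1 has {D}; the diagonal has {A,C,D,E} — only F is left for (r1,c1).
row 2 has {A,B,C}; column 1 has {D,F} — only E is left for (r2,c1).
row 2 has {A,B,C,E}; column 5 has {D,E} — only F is left for (r2,c5).
row 4 has {B,C,D}; column 1 has {D,E,F} — only A is left for (r4,c1).
row 4 has {A,B,C,D}; column 3 has {B,C,E} — only F is left for (r4,c3).
row 4 has {A,B,C,D,F}; column 6 has {B,C,D} — only E is left for (r4,c6).
row 5 has {C,D,E}; column 2 has {A,B} — only F is left for (r5,c2).
row 5 has {C,D,E,F}; column 5 has {D,E,F}; the diagonal has {A,C,D,E,F} — only B is left for (r5,c5).
row 5 has {B,C,D,E,F}; column 6 has {B,C,D,E} — only A is left for (r5,c6).
row 6 has {D,E}; column 2 has {A,B,F} — only C is left for (r6,c2).
row 6 has {C,D,E}; column 3 has {B,C,E,F} — only A is left for (r6,c3).
row 6 has {A,C,D,E}; column 4 has {B,C,E} — only F is left for (r6,c4).
row 1 has {B,F}; column 3 has {A,B,C,E,F} — only D is left for (r1,c3).
row 1 has {B,D,F}; column 4 has {B,C,E,F} — only A is left for (r1,c4).
row 1 has {A,B,D,F}; column 5 has {B,D,E,F} — only C is left for (r1,c5).
row 2 has {A,B,C,E,F}; column 4 has {A,B,C,E,F} — only D is left for (r2,c4).
row 3 has {B,E}; column 1 has {A,D,E,F} — only C is left for (r3,c1).
row 3 has {B,C,E}; column 2 has {A,B,C,F} — only D is left for (r3,c2).
row 3 has {B,C,D,E}; column 5 has {B,C,D,E,F} — only A is left for (r3,c5).
row 3 has {A,B,C,D,E}; column 6 has {A,B,C,D,E} — only F is left for (r3,c6).
row 6 has {A,C,D,E,F}; column 1 has {A,C,D,E,F} — only B is left for (r6,c1).
row 1 has {A,B,C,D,F}; column 2 has {A,B,C,D,F} — only E is left for (r1,c2).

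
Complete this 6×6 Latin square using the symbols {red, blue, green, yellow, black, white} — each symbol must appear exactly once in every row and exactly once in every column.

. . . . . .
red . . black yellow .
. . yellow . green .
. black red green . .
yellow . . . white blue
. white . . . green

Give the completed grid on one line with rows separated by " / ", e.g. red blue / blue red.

green yellow white blue black red / red blue green black yellow white / blue red yellow white green black / white black red green blue yellow / yellow green black red white blue / black white blue yellow red green

(r2,c6) = white
(r4,c5) = blue
(r4,c6) = yellow
(r5,c4) = red
(r4,c1) = white
(r5,c2) = green
(r5,c3) = black
(r6,c3) = blue
(r6,c4) = yellow
(r2,c2) = blue
(r2,c3) = green
(r3,c2) = red
(r3,c6) = black
(r6,c1) = black
(r6,c5) = red
(r1,c2) = yellow
(r1,c3) = white
(r1,c4) = blue
(r1,c5) = black
(r1,c6) = red
(r3,c1) = blue
(r3,c4) = white
(r1,c1) = green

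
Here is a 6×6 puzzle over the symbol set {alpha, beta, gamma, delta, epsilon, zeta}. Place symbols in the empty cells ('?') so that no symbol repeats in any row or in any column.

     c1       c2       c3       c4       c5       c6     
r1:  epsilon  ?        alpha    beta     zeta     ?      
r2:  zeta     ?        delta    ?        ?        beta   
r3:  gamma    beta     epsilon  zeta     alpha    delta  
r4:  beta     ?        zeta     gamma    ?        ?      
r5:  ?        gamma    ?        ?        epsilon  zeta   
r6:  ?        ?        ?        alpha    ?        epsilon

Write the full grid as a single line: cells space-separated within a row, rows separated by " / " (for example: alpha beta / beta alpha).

epsilon delta alpha beta zeta gamma / zeta alpha delta epsilon gamma beta / gamma beta epsilon zeta alpha delta / beta epsilon zeta gamma delta alpha / alpha gamma beta delta epsilon zeta / delta zeta gamma alpha beta epsilon

(r1,c2) = delta
(r1,c6) = gamma
(r2,c4) = epsilon
(r2,c5) = gamma
(r4,c5) = delta
(r4,c6) = alpha
(r5,c3) = beta
(r5,c4) = delta
(r6,c1) = delta
(r6,c2) = zeta
(r6,c3) = gamma
(r6,c5) = beta
(r2,c2) = alpha
(r4,c2) = epsilon
(r5,c1) = alpha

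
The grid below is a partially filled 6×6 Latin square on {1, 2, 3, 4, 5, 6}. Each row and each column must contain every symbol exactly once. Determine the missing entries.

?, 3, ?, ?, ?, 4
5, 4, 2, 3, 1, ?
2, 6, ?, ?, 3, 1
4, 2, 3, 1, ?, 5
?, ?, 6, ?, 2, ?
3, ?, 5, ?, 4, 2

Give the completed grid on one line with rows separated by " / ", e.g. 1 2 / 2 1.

6 3 1 2 5 4 / 5 4 2 3 1 6 / 2 6 4 5 3 1 / 4 2 3 1 6 5 / 1 5 6 4 2 3 / 3 1 5 6 4 2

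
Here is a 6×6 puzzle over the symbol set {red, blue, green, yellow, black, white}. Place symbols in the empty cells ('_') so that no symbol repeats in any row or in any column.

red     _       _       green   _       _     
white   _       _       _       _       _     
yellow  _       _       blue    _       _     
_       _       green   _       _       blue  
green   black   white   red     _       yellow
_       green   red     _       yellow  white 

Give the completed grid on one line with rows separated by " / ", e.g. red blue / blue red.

red blue yellow green white black / white red blue yellow black green / yellow white black blue green red / black yellow green white red blue / green black white red blue yellow / blue green red black yellow white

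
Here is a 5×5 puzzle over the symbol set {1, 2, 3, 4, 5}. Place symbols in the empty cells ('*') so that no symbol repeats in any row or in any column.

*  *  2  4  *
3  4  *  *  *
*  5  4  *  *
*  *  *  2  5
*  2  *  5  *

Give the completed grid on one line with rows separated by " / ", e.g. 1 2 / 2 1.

5 1 2 4 3 / 3 4 5 1 2 / 2 5 4 3 1 / 4 3 1 2 5 / 1 2 3 5 4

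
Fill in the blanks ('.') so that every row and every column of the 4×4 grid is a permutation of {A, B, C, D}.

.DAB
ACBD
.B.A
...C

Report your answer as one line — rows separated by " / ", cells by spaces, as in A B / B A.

(r1,c1) = C
(r3,c1) = D
(r3,c3) = C
(r4,c1) = B
(r4,c2) = A
(r4,c3) = D

C D A B / A C B D / D B C A / B A D C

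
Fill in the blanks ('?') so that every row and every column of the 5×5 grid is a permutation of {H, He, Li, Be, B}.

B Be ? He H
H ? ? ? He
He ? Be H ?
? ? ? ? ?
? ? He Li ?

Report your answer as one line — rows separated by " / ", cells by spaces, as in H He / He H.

(r1,c3): row 1 has {H,He,Be,B}; column 3 has {He,Be}, so it must be Li.
(r2,c3): row 2 has {H,He}; column 3 has {He,Li,Be}, so it must be B.
(r2,c4): row 2 has {H,He,B}; column 4 has {H,He,Li}, so it must be Be.
(r4,c3): row 4 is empty so far; column 3 has {He,Li,Be,B}, so it must be H.
(r4,c4): row 4 has {H}; column 4 has {H,He,Li,Be}, so it must be B.
(r5,c1): row 5 has {He,Li}; column 1 has {H,He,B}, so it must be Be.
(r5,c5): row 5 has {He,Li,Be}; column 5 has {H,He}, so it must be B.
(r2,c2): row 2 has {H,He,Be,B}; column 2 has {Be}, so it must be Li.
(r3,c2): row 3 has {H,He,Be}; column 2 has {Li,Be}, so it must be B.
(r3,c5): row 3 has {H,He,Be,B}; column 5 has {H,He,B}, so it must be Li.
(r4,c1): row 4 has {H,B}; column 1 has {H,He,Be,B}, so it must be Li.
(r4,c2): row 4 has {H,Li,B}; column 2 has {Li,Be,B}, so it must be He.
(r4,c5): row 4 has {H,He,Li,B}; column 5 has {H,He,Li,B}, so it must be Be.
(r5,c2): row 5 has {He,Li,Be,B}; column 2 has {He,Li,Be,B}, so it must be H.

B Be Li He H / H Li B Be He / He B Be H Li / Li He H B Be / Be H He Li B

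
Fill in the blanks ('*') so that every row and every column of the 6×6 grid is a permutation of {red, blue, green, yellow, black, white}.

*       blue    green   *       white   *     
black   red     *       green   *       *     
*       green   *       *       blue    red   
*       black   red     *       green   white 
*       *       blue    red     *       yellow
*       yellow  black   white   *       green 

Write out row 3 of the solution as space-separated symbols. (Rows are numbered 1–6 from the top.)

(r1,c6) = black
(r2,c5) = yellow
(r2,c6) = blue
(r5,c2) = white
(r5,c5) = black
(r6,c5) = red
(r1,c4) = yellow
(r2,c3) = white
(r3,c3) = yellow
(r3,c4) = black
(r4,c4) = blue
(r5,c1) = green
(r6,c1) = blue
(r1,c1) = red
(r3,c1) = white

white green yellow black blue red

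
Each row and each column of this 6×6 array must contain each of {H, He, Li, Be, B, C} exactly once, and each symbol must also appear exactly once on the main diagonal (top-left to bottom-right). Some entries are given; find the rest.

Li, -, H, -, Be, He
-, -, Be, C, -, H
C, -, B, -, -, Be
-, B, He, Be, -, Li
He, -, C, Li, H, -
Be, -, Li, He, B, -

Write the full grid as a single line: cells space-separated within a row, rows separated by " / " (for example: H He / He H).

At row 1, column 2: row 1 has {H,He,Li,Be}; column 2 has {B}; that leaves C.
At row 1, column 4: row 1 has {H,He,Li,Be,C}; column 4 has {He,Li,Be,C}; that leaves B.
At row 2, column 1: row 2 has {H,Be,C}; column 1 has {He,Li,Be,C}; that leaves B.
At row 2, column 2: row 2 has {H,Be,B,C}; column 2 has {B,C}; the diagonal has {H,Li,Be,B}; that leaves He.
At row 2, column 5: row 2 has {H,He,Be,B,C}; column 5 has {H,Be,B}; that leaves Li.
At row 3, column 4: row 3 has {Be,B,C}; column 4 has {He,Li,Be,B,C}; that leaves H.
At row 3, column 5: row 3 has {H,Be,B,C}; column 5 has {H,Li,Be,B}; that leaves He.
At row 4, column 1: row 4 has {He,Li,Be,B}; column 1 has {He,Li,Be,B,C}; that leaves H.
At row 4, column 5: row 4 has {H,He,Li,Be,B}; column 5 has {H,He,Li,Be,B}; that leaves C.
At row 5, column 2: row 5 has {H,He,Li,C}; column 2 has {He,B,C}; that leaves Be.
At row 5, column 6: row 5 has {H,He,Li,Be,C}; column 6 has {H,He,Li,Be}; that leaves B.
At row 6, column 2: row 6 has {He,Li,Be,B}; column 2 has {He,Be,B,C}; that leaves H.
At row 6, column 6: row 6 has {H,He,Li,Be,B}; column 6 has {H,He,Li,Be,B}; the diagonal has {H,He,Li,Be,B}; that leaves C.
At row 3, column 2: row 3 has {H,He,Be,B,C}; column 2 has {H,He,Be,B,C}; that leaves Li.

Li C H B Be He / B He Be C Li H / C Li B H He Be / H B He Be C Li / He Be C Li H B / Be H Li He B C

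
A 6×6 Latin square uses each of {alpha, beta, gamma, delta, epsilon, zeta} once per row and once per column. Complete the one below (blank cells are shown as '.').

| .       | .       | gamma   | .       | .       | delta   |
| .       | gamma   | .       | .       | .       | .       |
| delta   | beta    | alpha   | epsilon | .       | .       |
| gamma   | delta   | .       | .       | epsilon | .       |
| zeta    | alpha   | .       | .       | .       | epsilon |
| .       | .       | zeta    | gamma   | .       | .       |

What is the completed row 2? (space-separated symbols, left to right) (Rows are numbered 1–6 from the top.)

beta gamma epsilon delta alpha zeta

(r4,c3) = beta
(r5,c3) = delta
(r5,c4) = beta
(r5,c5) = gamma
(r6,c2) = epsilon
(r1,c2) = zeta
(r1,c4) = alpha
(r1,c5) = beta
(r2,c3) = epsilon
(r3,c5) = zeta
(r3,c6) = gamma
(r4,c4) = zeta
(r4,c6) = alpha
(r6,c6) = beta
(r1,c1) = epsilon
(r2,c4) = delta
(r2,c5) = alpha
(r2,c6) = zeta
(r6,c1) = alpha
(r6,c5) = delta
(r2,c1) = beta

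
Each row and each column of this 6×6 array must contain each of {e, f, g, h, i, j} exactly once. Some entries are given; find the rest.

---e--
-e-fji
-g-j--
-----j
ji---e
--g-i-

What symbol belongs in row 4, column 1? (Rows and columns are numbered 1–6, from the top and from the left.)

(r2,c3): row 2 has {e,f,i,j}; column 3 has {g}, so it must be h.
(r5,c3): row 5 has {e,i,j}; column 3 has {g,h}, so it must be f.
(r6,c4): row 6 has {g,i}; column 4 has {e,f,j}, so it must be h.
(r6,c6): row 6 has {g,h,i}; column 6 has {e,i,j}, so it must be f.
(r2,c1): row 2 has {e,f,h,i,j}; column 1 has {j}, so it must be g.
(r3,c6): row 3 has {g,j}; column 6 has {e,f,i,j}, so it must be h.
(r5,c4): row 5 has {e,f,i,j}; column 4 has {e,f,h,j}, so it must be g.
(r5,c5): row 5 has {e,f,g,i,j}; column 5 has {i,j}, so it must be h.
(r6,c1): row 6 has {f,g,h,i}; column 1 has {g,j}, so it must be e.
(r6,c2): row 6 has {e,f,g,h,i}; column 2 has {e,g,i}, so it must be j.
(r1,c6): row 1 has {e}; column 6 has {e,f,h,i,j}, so it must be g.
(r4,c4): row 4 has {j}; column 4 has {e,f,g,h,j}, so it must be i.
(r1,c5): row 1 has {e,g}; column 5 has {h,i,j}, so it must be f.
(r3,c5): row 3 has {g,h,j}; column 5 has {f,h,i,j}, so it must be e.
(r4,c3): row 4 has {i,j}; column 3 has {f,g,h}, so it must be e.
(r4,c5): row 4 has {e,i,j}; column 5 has {e,f,h,i,j}, so it must be g.
(r1,c2): row 1 has {e,f,g}; column 2 has {e,g,i,j}, so it must be h.
(r3,c3): row 3 has {e,g,h,j}; column 3 has {e,f,g,h}, so it must be i.
(r4,c2): row 4 has {e,g,i,j}; column 2 has {e,g,h,i,j}, so it must be f.
(r1,c1): row 1 has {e,f,g,h}; column 1 has {e,g,j}, so it must be i.
(r1,c3): row 1 has {e,f,g,h,i}; column 3 has {e,f,g,h,i}, so it must be j.
(r3,c1): row 3 has {e,g,h,i,j}; column 1 has {e,g,i,j}, so it must be f.
(r4,c1): row 4 has {e,f,g,i,j}; column 1 has {e,f,g,i,j}, so it must be h.

h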